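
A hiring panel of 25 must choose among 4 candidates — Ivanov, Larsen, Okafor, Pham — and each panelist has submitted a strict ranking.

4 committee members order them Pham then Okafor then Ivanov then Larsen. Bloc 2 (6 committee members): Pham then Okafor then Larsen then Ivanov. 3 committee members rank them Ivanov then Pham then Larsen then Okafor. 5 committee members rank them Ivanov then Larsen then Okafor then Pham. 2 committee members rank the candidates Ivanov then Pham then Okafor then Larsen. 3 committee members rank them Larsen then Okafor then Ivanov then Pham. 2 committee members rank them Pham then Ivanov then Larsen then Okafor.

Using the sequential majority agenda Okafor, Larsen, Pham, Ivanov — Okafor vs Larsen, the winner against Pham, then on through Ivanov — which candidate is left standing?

Round 1: Okafor vs Larsen — 12–13, Larsen advances.
Round 2: Larsen vs Pham — 8–17, Pham advances.
Round 3: Pham vs Ivanov — 12–13, Ivanov advances.
The agenda winner is Ivanov.

Ivanov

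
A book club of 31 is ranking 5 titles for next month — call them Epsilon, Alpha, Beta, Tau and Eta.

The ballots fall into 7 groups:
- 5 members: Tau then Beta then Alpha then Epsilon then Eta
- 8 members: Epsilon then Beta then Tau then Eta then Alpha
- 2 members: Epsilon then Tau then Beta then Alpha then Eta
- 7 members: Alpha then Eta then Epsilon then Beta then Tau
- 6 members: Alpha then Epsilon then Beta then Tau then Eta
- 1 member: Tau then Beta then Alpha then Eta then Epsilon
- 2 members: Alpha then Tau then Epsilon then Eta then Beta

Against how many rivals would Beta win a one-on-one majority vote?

3

Beta against each rival (31 members):
Beta vs Epsilon: Beta is ranked higher on 5+1 = 6 ballots, Epsilon on 25. Epsilon wins 25–6.
Beta vs Alpha: 16 to 15, Beta.
Beta vs Tau: Beta, 21–10.
Beta–Eta: Beta 22–9.
Beta beats Alpha, Tau, Eta; loses to Epsilon — 3 pairwise wins.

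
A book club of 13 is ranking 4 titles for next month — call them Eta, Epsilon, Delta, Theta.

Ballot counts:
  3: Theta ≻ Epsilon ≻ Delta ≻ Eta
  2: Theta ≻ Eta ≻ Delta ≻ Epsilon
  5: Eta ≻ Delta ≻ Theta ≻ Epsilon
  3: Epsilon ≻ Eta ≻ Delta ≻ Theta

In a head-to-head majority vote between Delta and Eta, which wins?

Eta

Ballots ranking Delta above Eta: 3.
Ballots ranking Eta above Delta: 13 − 3 = 10.
Eta wins the head-to-head 10–3.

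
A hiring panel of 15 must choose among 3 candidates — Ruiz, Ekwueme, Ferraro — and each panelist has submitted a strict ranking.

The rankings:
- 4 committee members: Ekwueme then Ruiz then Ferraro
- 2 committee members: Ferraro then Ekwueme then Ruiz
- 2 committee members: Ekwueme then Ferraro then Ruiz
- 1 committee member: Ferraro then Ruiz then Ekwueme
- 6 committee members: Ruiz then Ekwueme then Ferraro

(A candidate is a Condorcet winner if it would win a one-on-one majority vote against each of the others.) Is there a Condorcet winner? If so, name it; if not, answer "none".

Ekwueme

Head-to-head results (15 committee members):
Ruiz vs Ekwueme: Ekwueme wins 8–7.
Ruiz vs Ferraro: Ruiz wins 10–5.
Ekwueme vs Ferraro: Ekwueme wins 12–3.
Ekwueme wins every pairwise contest, so Ekwueme is the Condorcet winner.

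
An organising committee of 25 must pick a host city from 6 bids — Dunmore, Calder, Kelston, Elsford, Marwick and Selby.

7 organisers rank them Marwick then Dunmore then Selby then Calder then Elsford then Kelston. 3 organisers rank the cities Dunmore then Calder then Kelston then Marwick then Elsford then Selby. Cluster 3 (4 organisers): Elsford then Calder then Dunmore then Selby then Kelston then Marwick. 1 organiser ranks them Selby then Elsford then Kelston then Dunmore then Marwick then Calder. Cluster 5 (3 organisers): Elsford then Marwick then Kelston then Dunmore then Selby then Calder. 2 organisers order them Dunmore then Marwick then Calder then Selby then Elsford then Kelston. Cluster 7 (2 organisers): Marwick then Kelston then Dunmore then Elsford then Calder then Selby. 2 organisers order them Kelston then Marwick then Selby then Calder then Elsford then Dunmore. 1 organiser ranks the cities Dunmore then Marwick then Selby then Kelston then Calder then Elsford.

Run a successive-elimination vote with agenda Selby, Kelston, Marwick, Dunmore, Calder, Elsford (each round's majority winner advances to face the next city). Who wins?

Marwick

Round 1: Selby vs Kelston — 15–10, Selby advances.
Round 2: Selby vs Marwick — 5–20, Marwick advances.
Round 3: Marwick vs Dunmore — 14–11, Marwick advances.
Round 4: Marwick vs Calder — 18–7, Marwick advances.
Round 5: Marwick vs Elsford — 17–8, Marwick advances.
Marwick survives the agenda.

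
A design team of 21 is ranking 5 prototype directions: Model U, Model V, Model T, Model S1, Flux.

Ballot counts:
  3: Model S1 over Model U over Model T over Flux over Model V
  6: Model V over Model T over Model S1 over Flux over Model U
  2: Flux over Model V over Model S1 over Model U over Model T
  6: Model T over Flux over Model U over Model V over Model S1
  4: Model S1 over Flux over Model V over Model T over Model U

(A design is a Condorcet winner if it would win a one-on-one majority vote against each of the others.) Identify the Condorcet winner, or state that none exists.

none

Check each pair by majority over 21 ballots:
Model U vs Model V: 9 to 12, Model V.
Model U vs Model T: 3+2 = 5 for Model U, 16 for Model T — Model T by 16–5.
Model U vs Model S1: Model U is ranked higher on 6 ballots, Model S1 on 15. Model S1 wins 15–6.
Model U vs Flux: Model U preferred on 3 ballots; Flux wins 18–3.
Model V vs Model T: 12 to 9, Model V.
Model V vs Model S1: 6+2+6 = 14 for Model V, 7 for Model S1 — Model V by 14–7.
Model V vs Flux: Model V is ranked higher on 6 ballots, Flux on 15. Flux wins 15–6.
Model T vs Model S1: 6+6 = 12 for Model T, 9 for Model S1 — Model T by 12–9.
Model T vs Flux: 3+6+6 = 15 for Model T, 6 for Flux — Model T by 15–6.
Model S1 vs Flux: 13 to 8, Model S1.
Each design drops at least one matchup (Model U loses to Model V; Model V loses to Flux; Model T loses to Model V; Model S1 loses to Model V; Flux loses to Model T); the cycle Model V → Model T → Flux → Model V rules out a Condorcet winner.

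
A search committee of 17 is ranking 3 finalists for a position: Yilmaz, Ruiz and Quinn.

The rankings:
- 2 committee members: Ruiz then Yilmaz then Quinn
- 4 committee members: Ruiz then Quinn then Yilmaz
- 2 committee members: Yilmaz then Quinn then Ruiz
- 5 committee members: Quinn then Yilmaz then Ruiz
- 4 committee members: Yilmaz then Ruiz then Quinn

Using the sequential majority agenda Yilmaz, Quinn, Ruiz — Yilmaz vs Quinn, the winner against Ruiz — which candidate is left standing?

Round 1: Yilmaz vs Quinn — 8–9, Quinn advances.
Round 2: Quinn vs Ruiz — 7–10, Ruiz advances.
The agenda winner is Ruiz.

Ruiz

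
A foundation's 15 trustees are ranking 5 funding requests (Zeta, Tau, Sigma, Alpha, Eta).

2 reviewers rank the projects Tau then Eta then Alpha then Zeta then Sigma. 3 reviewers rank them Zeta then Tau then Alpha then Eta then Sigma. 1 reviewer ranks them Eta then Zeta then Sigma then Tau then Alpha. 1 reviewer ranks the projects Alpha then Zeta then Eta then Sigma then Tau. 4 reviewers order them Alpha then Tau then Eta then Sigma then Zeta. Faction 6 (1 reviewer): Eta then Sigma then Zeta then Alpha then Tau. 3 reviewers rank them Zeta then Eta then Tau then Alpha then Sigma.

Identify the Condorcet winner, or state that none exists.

Head-to-head results (15 reviewers):
Zeta vs Tau: 3+1+1+1+3 = 9 for Zeta, 6 for Tau — Zeta by 9–6.
Zeta vs Sigma: Zeta is ranked higher on 2+3+1+1+3 = 10 ballots, Sigma on 5. Zeta wins 10–5.
Zeta vs Alpha: 8 to 7, Zeta.
Zeta vs Eta: 7 to 8, Eta.
Tau vs Sigma: Tau is ranked higher on 2+3+4+3 = 12 ballots, Sigma on 3. Tau wins 12–3.
Tau vs Alpha: 9 to 6, Tau.
Tau vs Eta: 2+3+4 = 9 for Tau, 6 for Eta — Tau by 9–6.
Sigma vs Alpha: 1+1 = 2 for Sigma, 13 for Alpha — Alpha by 13–2.
Sigma vs Eta: 0 for Sigma, 15 for Eta — Eta by 15–0.
Alpha vs Eta: Alpha is ranked higher on 3+1+4 = 8 ballots, Eta on 7. Alpha wins 8–7.
No project is unbeaten: Zeta loses to Eta; Tau loses to Zeta; Sigma loses to Zeta; Alpha loses to Zeta; Eta loses to Tau. In particular Zeta beats Tau beats Eta beats Zeta is a majority cycle — no Condorcet winner exists.

none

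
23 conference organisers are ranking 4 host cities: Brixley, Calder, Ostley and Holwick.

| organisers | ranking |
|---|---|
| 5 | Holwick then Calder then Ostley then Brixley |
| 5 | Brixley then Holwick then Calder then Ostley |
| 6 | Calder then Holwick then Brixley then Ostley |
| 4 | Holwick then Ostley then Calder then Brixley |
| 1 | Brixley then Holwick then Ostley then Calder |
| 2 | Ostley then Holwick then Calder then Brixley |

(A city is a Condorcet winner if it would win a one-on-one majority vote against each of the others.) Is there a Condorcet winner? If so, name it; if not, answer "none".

Head-to-head results (23 organisers):
Brixley vs Calder: Calder, 17–6.
Brixley vs Ostley: Brixley, 12–11.
Brixley vs Holwick: Holwick wins 17–6.
Calder vs Ostley: Calder wins 16–7.
Calder vs Holwick: Holwick, 17–6.
Ostley vs Holwick: Holwick wins 21–2.
Holwick beats each of Brixley, Calder, Ostley — Holwick is the Condorcet winner.

Holwick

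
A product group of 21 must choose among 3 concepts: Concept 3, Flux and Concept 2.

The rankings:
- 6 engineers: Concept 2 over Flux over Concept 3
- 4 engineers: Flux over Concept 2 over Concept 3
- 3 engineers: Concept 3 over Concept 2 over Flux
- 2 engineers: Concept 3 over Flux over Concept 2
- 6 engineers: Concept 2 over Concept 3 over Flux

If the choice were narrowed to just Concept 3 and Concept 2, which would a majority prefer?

Ballots ranking Concept 3 above Concept 2: 3 + 2 = 5.
Ballots ranking Concept 2 above Concept 3: 21 − 5 = 16.
Concept 2 wins the head-to-head 16–5.

Concept 2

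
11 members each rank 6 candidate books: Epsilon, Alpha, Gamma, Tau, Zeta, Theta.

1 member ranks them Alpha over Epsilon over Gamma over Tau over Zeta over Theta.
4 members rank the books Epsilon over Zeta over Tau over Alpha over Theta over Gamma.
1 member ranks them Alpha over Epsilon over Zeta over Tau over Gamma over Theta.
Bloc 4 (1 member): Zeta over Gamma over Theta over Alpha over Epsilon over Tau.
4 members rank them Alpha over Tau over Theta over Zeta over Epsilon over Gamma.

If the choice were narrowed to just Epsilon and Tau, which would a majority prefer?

Epsilon

Ballots ranking Epsilon above Tau: 1 + 4 + 1 + 1 = 7.
Ballots ranking Tau above Epsilon: 11 − 7 = 4.
Epsilon wins the head-to-head 7–4.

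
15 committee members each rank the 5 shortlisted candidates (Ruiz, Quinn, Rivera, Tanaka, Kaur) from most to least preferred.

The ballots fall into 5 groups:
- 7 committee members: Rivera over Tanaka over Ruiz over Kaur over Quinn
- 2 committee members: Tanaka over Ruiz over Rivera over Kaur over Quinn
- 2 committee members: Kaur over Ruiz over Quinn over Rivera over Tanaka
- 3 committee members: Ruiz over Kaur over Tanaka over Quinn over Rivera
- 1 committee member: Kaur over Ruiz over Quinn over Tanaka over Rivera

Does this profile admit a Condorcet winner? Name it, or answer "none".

Head-to-head results (15 committee members):
Ruiz vs Quinn: 15 to 0, Ruiz.
Ruiz vs Rivera: Ruiz is ranked higher on 2+2+3+1 = 8 ballots, Rivera on 7. Ruiz wins 8–7.
Ruiz vs Tanaka: Ruiz preferred on 2+3+1 = 6 ballots; Tanaka wins 9–6.
Ruiz vs Kaur: Ruiz is ranked higher on 7+2+3 = 12 ballots, Kaur on 3. Ruiz wins 12–3.
Quinn vs Rivera: Quinn is ranked higher on 2+3+1 = 6 ballots, Rivera on 9. Rivera wins 9–6.
Quinn vs Tanaka: 3 to 12, Tanaka.
Quinn vs Kaur: 0 for Quinn, 15 for Kaur — Kaur by 15–0.
Rivera vs Tanaka: 9 to 6, Rivera.
Rivera vs Kaur: Rivera preferred on 7+2 = 9 ballots; Rivera wins 9–6.
Tanaka vs Kaur: 7+2 = 9 for Tanaka, 6 for Kaur — Tanaka by 9–6.
No candidate is unbeaten: Ruiz loses to Tanaka; Quinn loses to Ruiz; Rivera loses to Ruiz; Tanaka loses to Rivera; Kaur loses to Ruiz. In particular Ruiz → Rivera → Tanaka → Ruiz is a majority cycle — no Condorcet winner exists.

none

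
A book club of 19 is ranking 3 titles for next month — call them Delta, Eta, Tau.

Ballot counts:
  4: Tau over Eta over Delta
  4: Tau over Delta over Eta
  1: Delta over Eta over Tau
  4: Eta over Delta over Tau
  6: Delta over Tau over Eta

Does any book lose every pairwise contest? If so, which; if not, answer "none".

Eta

Pairwise majorities:
Delta vs Eta: 11 to 8, Delta.
Delta–Tau: Delta 11–8.
Eta vs Tau: Eta is ranked higher on 1+4 = 5 ballots, Tau on 14. Tau wins 14–5.
Eta is beaten in every head-to-head and is the Condorcet loser.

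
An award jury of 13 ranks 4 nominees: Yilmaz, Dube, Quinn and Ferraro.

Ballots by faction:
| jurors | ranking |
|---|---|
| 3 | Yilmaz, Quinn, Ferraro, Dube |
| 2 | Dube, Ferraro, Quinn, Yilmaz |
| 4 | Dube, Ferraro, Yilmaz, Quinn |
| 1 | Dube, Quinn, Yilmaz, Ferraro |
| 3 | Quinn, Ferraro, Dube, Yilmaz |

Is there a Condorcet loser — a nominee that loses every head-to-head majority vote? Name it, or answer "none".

none

Head-to-head results (13 jurors):
Yilmaz vs Dube: Yilmaz preferred on 3 ballots; Dube wins 10–3.
Yilmaz vs Quinn: Yilmaz, 7–6.
Yilmaz vs Ferraro: 4 to 9, Ferraro.
Dube vs Quinn: 2+4+1 = 7 for Dube, 6 for Quinn — Dube by 7–6.
Dube vs Ferraro: Dube preferred on 2+4+1 = 7 ballots; Dube wins 7–6.
Quinn vs Ferraro: 7 to 6, Quinn.
Every nominee wins at least one matchup (Yilmaz beats Quinn; Dube beats Yilmaz; Quinn beats Ferraro; Ferraro beats Yilmaz), so there is no Condorcet loser.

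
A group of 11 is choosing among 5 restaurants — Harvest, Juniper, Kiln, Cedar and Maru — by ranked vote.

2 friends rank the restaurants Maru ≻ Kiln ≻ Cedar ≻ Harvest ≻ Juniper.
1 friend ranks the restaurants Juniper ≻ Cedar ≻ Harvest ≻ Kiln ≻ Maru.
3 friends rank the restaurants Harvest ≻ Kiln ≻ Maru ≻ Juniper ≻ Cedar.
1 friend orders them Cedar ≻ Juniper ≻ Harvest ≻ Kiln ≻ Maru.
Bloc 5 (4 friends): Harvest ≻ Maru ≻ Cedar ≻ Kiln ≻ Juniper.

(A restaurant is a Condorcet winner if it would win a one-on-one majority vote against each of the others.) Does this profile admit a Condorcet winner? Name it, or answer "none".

Harvest

Check each pair by majority over 11 ballots:
Harvest–Juniper: Harvest 9–2.
Harvest vs Kiln: Harvest wins 9–2.
Harvest vs Cedar: Harvest, 7–4.
Harvest–Maru: Harvest 9–2.
Juniper vs Kiln: Kiln, 9–2.
Juniper–Cedar: Cedar 7–4.
Juniper vs Maru: Maru wins 9–2.
Kiln vs Cedar: Cedar wins 6–5.
Kiln vs Maru: Maru wins 6–5.
Cedar vs Maru: Maru wins 9–2.
Harvest beats each of Juniper, Kiln, Cedar, Maru — Harvest is the Condorcet winner.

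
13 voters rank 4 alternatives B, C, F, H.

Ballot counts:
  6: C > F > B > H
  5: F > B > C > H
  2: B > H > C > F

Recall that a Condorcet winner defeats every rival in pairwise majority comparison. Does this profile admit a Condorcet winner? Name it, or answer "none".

Head-to-head results (13 voters):
B–C: B 7–6.
B vs F: F, 11–2.
B vs H: B wins 13–0.
C vs F: C wins 8–5.
C–H: C 11–2.
F vs H: F wins 11–2.
Every alternative loses at least once (B loses to F; C loses to B; F loses to C; H loses to B). The majority relation contains the cycle B beats C beats F beats B, so there is no Condorcet winner.

none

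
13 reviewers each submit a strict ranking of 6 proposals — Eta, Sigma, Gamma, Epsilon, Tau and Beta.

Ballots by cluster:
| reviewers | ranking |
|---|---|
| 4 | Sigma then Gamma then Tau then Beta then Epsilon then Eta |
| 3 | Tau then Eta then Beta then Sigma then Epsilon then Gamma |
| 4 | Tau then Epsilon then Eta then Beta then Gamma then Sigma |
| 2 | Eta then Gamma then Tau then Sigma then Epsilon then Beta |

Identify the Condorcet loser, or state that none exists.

Gamma

Head-to-head results (13 reviewers):
Eta vs Sigma: Eta, 9–4.
Eta vs Gamma: Eta is ranked higher on 3+4+2 = 9 ballots, Gamma on 4. Eta wins 9–4.
Eta vs Epsilon: 5 to 8, Epsilon.
Eta vs Tau: 2 to 11, Tau.
Eta vs Beta: Eta, 9–4.
Sigma vs Gamma: 7 to 6, Sigma.
Sigma vs Epsilon: 9 to 4, Sigma.
Sigma–Tau: Tau 9–4.
Sigma vs Beta: Beta, 7–6.
Gamma vs Epsilon: Gamma preferred on 4+2 = 6 ballots; Epsilon wins 7–6.
Gamma vs Tau: Tau wins 7–6.
Gamma vs Beta: Beta, 7–6.
Epsilon–Tau: Tau 13–0.
Epsilon vs Beta: Epsilon preferred on 4+2 = 6 ballots; Beta wins 7–6.
Tau vs Beta: Tau preferred on 4+3+4+2 = 13 ballots; Tau wins 13–0.
Gamma loses to every other project — it is the Condorcet loser.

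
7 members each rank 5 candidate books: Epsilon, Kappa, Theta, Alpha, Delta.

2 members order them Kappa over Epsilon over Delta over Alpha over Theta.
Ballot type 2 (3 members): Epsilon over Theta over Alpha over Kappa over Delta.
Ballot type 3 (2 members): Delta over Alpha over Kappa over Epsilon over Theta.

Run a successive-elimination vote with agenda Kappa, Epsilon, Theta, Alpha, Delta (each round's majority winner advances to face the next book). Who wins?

Delta

Round 1: Kappa vs Epsilon — 4–3, Kappa advances.
Round 2: Kappa vs Theta — 4–3, Kappa advances.
Round 3: Kappa vs Alpha — 2–5, Alpha advances.
Round 4: Alpha vs Delta — 3–4, Delta advances.
Delta survives the agenda.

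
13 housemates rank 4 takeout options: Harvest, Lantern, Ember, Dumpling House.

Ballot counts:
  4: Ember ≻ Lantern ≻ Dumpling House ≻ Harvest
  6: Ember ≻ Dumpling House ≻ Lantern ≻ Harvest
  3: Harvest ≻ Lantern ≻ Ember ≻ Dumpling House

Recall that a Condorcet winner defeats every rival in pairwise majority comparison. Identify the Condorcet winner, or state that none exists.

Check each pair by majority over 13 ballots:
Harvest vs Lantern: 3 to 10, Lantern.
Harvest vs Ember: Harvest is ranked higher on 3 ballots, Ember on 10. Ember wins 10–3.
Harvest vs Dumpling House: 3 for Harvest, 10 for Dumpling House — Dumpling House by 10–3.
Lantern–Ember: Ember 10–3.
Lantern vs Dumpling House: Lantern is ranked higher on 4+3 = 7 ballots, Dumpling House on 6. Lantern wins 7–6.
Ember vs Dumpling House: 4+6+3 = 13 for Ember, 0 for Dumpling House — Ember by 13–0.
Only Ember has no losses; Ember is the Condorcet winner.

Ember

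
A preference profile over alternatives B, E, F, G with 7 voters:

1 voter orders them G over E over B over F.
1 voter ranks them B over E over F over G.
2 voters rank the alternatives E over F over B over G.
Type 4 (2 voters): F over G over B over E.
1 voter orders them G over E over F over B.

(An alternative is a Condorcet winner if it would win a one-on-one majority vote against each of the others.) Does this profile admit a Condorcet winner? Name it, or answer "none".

Pairwise majorities:
B vs E: E, 4–3.
B vs F: F, 5–2.
B–G: G 4–3.
E–F: E 5–2.
E vs G: G, 4–3.
F vs G: F wins 5–2.
No alternative is unbeaten: B loses to E; E loses to G; F loses to E; G loses to F. In particular E > F > G > E is a majority cycle — no Condorcet winner exists.

none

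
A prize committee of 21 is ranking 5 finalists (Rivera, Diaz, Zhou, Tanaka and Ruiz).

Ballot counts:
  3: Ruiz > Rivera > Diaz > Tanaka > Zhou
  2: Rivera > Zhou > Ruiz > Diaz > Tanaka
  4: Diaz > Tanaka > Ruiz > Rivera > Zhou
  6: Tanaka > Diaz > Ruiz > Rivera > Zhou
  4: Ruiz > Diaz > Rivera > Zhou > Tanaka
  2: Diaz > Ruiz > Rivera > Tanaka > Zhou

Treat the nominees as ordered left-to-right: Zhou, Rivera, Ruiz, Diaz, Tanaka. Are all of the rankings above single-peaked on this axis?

Axis positions: Zhou=1, Rivera=2, Ruiz=3, Diaz=4, Tanaka=5.
Ballot type 1 (peak Ruiz at position 3): ranking walks positions 3-2-4-5-1, expanding outward from the peak — single-peaked.
Ballot type 2 (peak Rivera at position 2): ranking walks positions 2-1-3-4-5, expanding outward from the peak — single-peaked.
Ballot type 3 (peak Diaz at position 4): ranking walks positions 4-5-3-2-1, expanding outward from the peak — single-peaked.
Ballot type 4 (peak Tanaka at position 5): ranking walks positions 5-4-3-2-1, expanding outward from the peak — single-peaked.
Ballot type 5 (peak Ruiz at position 3): ranking walks positions 3-4-2-1-5, expanding outward from the peak — single-peaked.
Ballot type 6 (peak Diaz at position 4): ranking walks positions 4-3-2-5-1, expanding outward from the peak — single-peaked.
Every ranking is single-peaked on this axis.

yes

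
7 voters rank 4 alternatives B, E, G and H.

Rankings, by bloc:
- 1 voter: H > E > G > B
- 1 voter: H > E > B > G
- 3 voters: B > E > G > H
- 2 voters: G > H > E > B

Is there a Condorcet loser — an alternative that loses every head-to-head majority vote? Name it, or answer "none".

Head-to-head results (7 voters):
B vs E: 3 to 4, E.
B vs G: B, 4–3.
B vs H: H, 4–3.
E vs G: 1+1+3 = 5 for E, 2 for G — E by 5–2.
E vs H: 3 to 4, H.
G vs H: 5 to 2, G.
No alternative is winless: B beats G; E beats B; G beats H; H beats B. There is no Condorcet loser.

none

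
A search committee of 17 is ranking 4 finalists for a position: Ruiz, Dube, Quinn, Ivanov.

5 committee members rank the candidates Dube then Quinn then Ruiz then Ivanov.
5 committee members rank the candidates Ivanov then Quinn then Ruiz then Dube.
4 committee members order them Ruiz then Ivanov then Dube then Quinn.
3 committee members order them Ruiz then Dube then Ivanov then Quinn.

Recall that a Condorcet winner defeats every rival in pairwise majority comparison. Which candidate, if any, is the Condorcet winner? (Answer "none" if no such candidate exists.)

Head-to-head results (17 committee members):
Ruiz vs Dube: Ruiz wins 12–5.
Ruiz–Quinn: Quinn 10–7.
Ruiz vs Ivanov: Ruiz, 12–5.
Dube vs Quinn: Dube, 12–5.
Dube–Ivanov: Ivanov 9–8.
Quinn vs Ivanov: Ivanov, 12–5.
Every candidate loses at least once (Ruiz loses to Quinn; Dube loses to Ruiz; Quinn loses to Dube; Ivanov loses to Ruiz). The majority relation contains the cycle Ruiz → Dube → Quinn → Ruiz, so there is no Condorcet winner.

none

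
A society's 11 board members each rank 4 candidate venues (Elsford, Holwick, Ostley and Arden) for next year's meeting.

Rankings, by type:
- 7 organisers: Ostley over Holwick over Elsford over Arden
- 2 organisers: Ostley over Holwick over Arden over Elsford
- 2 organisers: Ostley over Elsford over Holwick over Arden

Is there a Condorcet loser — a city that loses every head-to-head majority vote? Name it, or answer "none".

Arden

Pairwise majorities:
Elsford vs Holwick: Elsford is ranked higher on 2 ballots, Holwick on 9. Holwick wins 9–2.
Elsford vs Ostley: Ostley, 11–0.
Elsford vs Arden: 7+2 = 9 for Elsford, 2 for Arden — Elsford by 9–2.
Holwick vs Ostley: Ostley wins 11–0.
Holwick vs Arden: Holwick, 11–0.
Ostley vs Arden: Ostley is ranked higher on 7+2+2 = 11 ballots, Arden on 0. Ostley wins 11–0.
Arden is beaten in every head-to-head and is the Condorcet loser.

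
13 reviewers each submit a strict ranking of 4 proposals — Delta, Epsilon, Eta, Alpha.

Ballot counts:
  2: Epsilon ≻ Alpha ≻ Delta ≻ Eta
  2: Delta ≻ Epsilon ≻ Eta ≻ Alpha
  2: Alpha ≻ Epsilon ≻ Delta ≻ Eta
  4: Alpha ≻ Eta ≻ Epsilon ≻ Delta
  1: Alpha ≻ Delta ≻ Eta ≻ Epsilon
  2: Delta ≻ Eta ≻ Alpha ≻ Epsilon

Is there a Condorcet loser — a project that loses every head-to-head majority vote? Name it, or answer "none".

Pairwise majorities:
Delta vs Epsilon: Epsilon wins 8–5.
Delta–Eta: Delta 9–4.
Delta vs Alpha: Delta is ranked higher on 2+2 = 4 ballots, Alpha on 9. Alpha wins 9–4.
Epsilon vs Eta: 6 to 7, Eta.
Epsilon–Alpha: Alpha 9–4.
Eta–Alpha: Alpha 9–4.
Each project has at least one pairwise win (Delta beats Eta; Epsilon beats Delta; Eta beats Epsilon; Alpha beats Delta) — no Condorcet loser.

none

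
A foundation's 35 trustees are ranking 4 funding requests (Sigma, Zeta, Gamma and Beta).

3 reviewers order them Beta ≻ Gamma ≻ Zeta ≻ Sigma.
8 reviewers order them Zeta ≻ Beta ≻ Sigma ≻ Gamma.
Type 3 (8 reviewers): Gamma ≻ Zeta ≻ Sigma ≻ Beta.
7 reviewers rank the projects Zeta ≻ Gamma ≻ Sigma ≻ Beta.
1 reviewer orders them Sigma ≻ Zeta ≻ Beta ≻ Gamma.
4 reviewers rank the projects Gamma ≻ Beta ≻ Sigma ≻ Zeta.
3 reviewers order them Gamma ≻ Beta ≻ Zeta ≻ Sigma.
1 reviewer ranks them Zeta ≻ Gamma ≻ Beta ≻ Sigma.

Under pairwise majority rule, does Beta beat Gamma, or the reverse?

Ballots ranking Beta above Gamma: 3 + 8 + 1 = 12.
Ballots ranking Gamma above Beta: 35 − 12 = 23.
Gamma wins the head-to-head 23–12.

Gamma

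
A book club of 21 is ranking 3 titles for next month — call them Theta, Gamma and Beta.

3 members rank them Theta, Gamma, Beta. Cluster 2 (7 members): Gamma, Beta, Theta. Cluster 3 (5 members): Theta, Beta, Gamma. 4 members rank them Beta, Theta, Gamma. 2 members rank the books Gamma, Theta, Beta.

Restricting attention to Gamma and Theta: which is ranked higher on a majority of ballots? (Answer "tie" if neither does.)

Ballots ranking Gamma above Theta: 7 + 2 = 9.
Ballots ranking Theta above Gamma: 21 − 9 = 12.
Theta wins the head-to-head 12–9.

Theta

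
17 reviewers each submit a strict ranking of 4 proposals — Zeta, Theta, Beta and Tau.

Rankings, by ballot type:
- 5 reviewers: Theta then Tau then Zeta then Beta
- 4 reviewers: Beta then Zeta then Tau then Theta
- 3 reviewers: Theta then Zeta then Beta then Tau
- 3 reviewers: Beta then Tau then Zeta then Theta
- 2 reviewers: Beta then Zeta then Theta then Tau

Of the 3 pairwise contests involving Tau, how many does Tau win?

0

Tau against each rival (17 reviewers):
Tau vs Zeta: Tau is ranked higher on 5+3 = 8 ballots, Zeta on 9. Zeta wins 9–8.
Tau vs Theta: 4+3 = 7 for Tau, 10 for Theta — Theta by 10–7.
Tau vs Beta: Beta wins 12–5.
Tau beats no one; loses to Zeta, Theta, Beta — 0 pairwise wins.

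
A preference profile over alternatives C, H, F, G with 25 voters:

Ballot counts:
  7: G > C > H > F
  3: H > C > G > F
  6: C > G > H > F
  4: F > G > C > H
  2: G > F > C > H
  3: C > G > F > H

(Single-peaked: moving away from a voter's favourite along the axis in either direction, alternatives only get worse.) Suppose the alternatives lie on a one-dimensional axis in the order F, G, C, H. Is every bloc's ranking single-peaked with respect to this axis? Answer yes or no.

yes

Axis positions: F=1, G=2, C=3, H=4.
Bloc 1 (peak G at position 2): ranking walks positions 2-3-4-1, expanding outward from the peak — single-peaked.
Bloc 2 (peak H at position 4): ranking walks positions 4-3-2-1, expanding outward from the peak — single-peaked.
Bloc 3 (peak C at position 3): ranking walks positions 3-2-4-1, expanding outward from the peak — single-peaked.
Bloc 4 (peak F at position 1): ranking walks positions 1-2-3-4, expanding outward from the peak — single-peaked.
Bloc 5 (peak G at position 2): ranking walks positions 2-1-3-4, expanding outward from the peak — single-peaked.
Bloc 6 (peak C at position 3): ranking walks positions 3-2-1-4, expanding outward from the peak — single-peaked.
Every ranking is single-peaked on this axis.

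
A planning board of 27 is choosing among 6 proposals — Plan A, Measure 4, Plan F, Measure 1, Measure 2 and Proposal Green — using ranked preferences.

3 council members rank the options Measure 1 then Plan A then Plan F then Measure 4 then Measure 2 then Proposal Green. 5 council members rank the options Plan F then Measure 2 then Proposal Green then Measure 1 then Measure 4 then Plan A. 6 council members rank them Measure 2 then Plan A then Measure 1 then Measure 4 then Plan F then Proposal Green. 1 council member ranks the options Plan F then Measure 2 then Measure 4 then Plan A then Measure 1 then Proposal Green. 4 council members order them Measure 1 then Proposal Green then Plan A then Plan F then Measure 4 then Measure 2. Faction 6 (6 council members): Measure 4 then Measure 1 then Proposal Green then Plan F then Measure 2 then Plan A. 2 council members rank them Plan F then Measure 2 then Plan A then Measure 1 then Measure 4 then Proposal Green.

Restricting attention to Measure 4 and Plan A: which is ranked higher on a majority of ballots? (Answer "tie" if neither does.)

Ballots ranking Measure 4 above Plan A: 5 + 1 + 6 = 12.
Ballots ranking Plan A above Measure 4: 27 − 12 = 15.
Plan A wins the head-to-head 15–12.

Plan A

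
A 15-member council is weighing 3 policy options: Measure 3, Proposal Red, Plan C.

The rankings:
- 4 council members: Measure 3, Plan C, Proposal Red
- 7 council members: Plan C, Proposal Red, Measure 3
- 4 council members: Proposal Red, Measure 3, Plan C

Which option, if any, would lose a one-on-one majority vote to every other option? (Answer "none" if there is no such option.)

none

Head-to-head results (15 council members):
Measure 3 vs Proposal Red: Proposal Red, 11–4.
Measure 3 vs Plan C: 4+4 = 8 for Measure 3, 7 for Plan C — Measure 3 by 8–7.
Proposal Red vs Plan C: Plan C, 11–4.
Every option wins at least one matchup (Measure 3 beats Plan C; Proposal Red beats Measure 3; Plan C beats Proposal Red), so there is no Condorcet loser.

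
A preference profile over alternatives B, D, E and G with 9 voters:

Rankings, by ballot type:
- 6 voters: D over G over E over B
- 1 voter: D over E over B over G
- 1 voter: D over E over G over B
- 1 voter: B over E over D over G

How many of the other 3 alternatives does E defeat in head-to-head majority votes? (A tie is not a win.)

1

E against each rival (9 voters):
E vs B: 6+1+1 = 8 for E, 1 for B — E by 8–1.
E vs D: D wins 8–1.
E vs G: E preferred on 1+1+1 = 3 ballots; G wins 6–3.
E beats B; loses to D, G — 1 pairwise win.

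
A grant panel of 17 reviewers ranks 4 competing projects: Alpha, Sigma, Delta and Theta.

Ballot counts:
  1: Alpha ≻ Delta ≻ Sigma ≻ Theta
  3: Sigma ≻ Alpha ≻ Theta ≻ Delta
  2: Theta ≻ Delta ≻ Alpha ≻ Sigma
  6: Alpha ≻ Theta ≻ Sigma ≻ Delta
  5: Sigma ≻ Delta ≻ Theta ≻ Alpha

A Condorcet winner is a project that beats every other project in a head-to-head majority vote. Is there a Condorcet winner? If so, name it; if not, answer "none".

Alpha

Head-to-head results (17 reviewers):
Alpha vs Sigma: Alpha preferred on 1+2+6 = 9 ballots; Alpha wins 9–8.
Alpha vs Delta: 10 to 7, Alpha.
Alpha vs Theta: 10 to 7, Alpha.
Sigma vs Delta: 14 to 3, Sigma.
Sigma vs Theta: Sigma preferred on 1+3+5 = 9 ballots; Sigma wins 9–8.
Delta vs Theta: 6 to 11, Theta.
Alpha defeats every rival head-to-head and is the Condorcet winner.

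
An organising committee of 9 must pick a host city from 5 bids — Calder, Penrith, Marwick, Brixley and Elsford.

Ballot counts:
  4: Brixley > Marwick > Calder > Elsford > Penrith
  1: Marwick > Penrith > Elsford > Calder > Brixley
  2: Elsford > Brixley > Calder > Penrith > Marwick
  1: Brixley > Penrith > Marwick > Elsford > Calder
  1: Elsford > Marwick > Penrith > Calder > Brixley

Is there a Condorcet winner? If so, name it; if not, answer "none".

Pairwise majorities:
Calder vs Penrith: Calder, 6–3.
Calder vs Marwick: Marwick wins 7–2.
Calder vs Brixley: Brixley, 7–2.
Calder–Elsford: Elsford 5–4.
Penrith vs Marwick: Marwick wins 6–3.
Penrith vs Brixley: Brixley, 7–2.
Penrith–Elsford: Elsford 7–2.
Marwick vs Brixley: Brixley, 7–2.
Marwick–Elsford: Marwick 6–3.
Brixley vs Elsford: Brixley wins 5–4.
Brixley beats each of Calder, Penrith, Marwick, Elsford — Brixley is the Condorcet winner.

Brixley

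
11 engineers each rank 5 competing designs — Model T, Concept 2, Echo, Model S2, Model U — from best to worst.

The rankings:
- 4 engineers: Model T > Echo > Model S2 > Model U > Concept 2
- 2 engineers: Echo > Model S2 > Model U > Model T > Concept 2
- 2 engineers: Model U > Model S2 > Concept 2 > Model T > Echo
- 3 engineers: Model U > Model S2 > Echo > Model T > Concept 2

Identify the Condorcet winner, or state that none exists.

Pairwise majorities:
Model T vs Concept 2: 4+2+3 = 9 for Model T, 2 for Concept 2 — Model T by 9–2.
Model T vs Echo: 6 to 5, Model T.
Model T vs Model S2: Model T is ranked higher on 4 ballots, Model S2 on 7. Model S2 wins 7–4.
Model T vs Model U: 4 to 7, Model U.
Concept 2 vs Echo: 2 for Concept 2, 9 for Echo — Echo by 9–2.
Concept 2 vs Model S2: 0 for Concept 2, 11 for Model S2 — Model S2 by 11–0.
Concept 2 vs Model U: 0 to 11, Model U.
Echo vs Model S2: 6 to 5, Echo.
Echo vs Model U: Echo preferred on 4+2 = 6 ballots; Echo wins 6–5.
Model S2 vs Model U: Model S2 preferred on 4+2 = 6 ballots; Model S2 wins 6–5.
Each design drops at least one matchup (Model T loses to Model S2; Concept 2 loses to Model T; Echo loses to Model T; Model S2 loses to Echo; Model U loses to Echo); the cycle Model T beats Echo beats Model S2 beats Model T rules out a Condorcet winner.

none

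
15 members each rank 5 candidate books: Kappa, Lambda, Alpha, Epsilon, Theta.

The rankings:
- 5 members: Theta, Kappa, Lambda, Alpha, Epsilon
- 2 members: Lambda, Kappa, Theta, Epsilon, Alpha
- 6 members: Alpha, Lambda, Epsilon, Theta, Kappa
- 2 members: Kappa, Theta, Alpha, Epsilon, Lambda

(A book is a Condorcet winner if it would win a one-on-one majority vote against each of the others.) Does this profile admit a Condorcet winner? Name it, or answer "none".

Head-to-head results (15 members):
Kappa vs Lambda: 5+2 = 7 for Kappa, 8 for Lambda — Lambda by 8–7.
Kappa vs Alpha: 5+2+2 = 9 for Kappa, 6 for Alpha — Kappa by 9–6.
Kappa vs Epsilon: Kappa is ranked higher on 5+2+2 = 9 ballots, Epsilon on 6. Kappa wins 9–6.
Kappa vs Theta: Kappa preferred on 2+2 = 4 ballots; Theta wins 11–4.
Lambda vs Alpha: Lambda is ranked higher on 5+2 = 7 ballots, Alpha on 8. Alpha wins 8–7.
Lambda vs Epsilon: 13 to 2, Lambda.
Lambda vs Theta: 2+6 = 8 for Lambda, 7 for Theta — Lambda by 8–7.
Alpha vs Epsilon: 5+6+2 = 13 for Alpha, 2 for Epsilon — Alpha by 13–2.
Alpha vs Theta: 6 for Alpha, 9 for Theta — Theta by 9–6.
Epsilon vs Theta: 6 to 9, Theta.
Each book drops at least one matchup (Kappa loses to Lambda; Lambda loses to Alpha; Alpha loses to Kappa; Epsilon loses to Kappa; Theta loses to Lambda); the cycle Kappa > Alpha > Lambda > Kappa rules out a Condorcet winner.

none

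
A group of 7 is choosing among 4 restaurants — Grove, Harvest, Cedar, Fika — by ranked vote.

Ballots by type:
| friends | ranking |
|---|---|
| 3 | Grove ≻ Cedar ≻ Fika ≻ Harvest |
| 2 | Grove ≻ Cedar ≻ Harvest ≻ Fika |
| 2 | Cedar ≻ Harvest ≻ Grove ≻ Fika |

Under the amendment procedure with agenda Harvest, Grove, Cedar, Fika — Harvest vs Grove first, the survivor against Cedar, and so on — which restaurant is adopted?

Grove

Round 1: Harvest vs Grove — 2–5, Grove advances.
Round 2: Grove vs Cedar — 5–2, Grove advances.
Round 3: Grove vs Fika — 7–0, Grove advances.
The agenda winner is Grove.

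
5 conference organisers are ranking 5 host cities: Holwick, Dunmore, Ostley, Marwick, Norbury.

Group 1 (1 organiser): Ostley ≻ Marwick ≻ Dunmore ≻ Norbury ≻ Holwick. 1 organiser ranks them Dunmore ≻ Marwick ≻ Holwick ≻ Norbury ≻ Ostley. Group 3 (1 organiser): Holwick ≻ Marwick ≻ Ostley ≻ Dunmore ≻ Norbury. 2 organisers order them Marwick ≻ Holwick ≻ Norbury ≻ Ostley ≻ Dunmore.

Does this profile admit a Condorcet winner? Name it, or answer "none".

Marwick

Head-to-head results (5 organisers):
Holwick vs Dunmore: Holwick, 3–2.
Holwick vs Ostley: Holwick, 4–1.
Holwick vs Marwick: Marwick, 4–1.
Holwick vs Norbury: Holwick, 4–1.
Dunmore–Ostley: Ostley 4–1.
Dunmore vs Marwick: Marwick wins 4–1.
Dunmore–Norbury: Dunmore 3–2.
Ostley vs Marwick: Marwick wins 4–1.
Ostley vs Norbury: Norbury wins 3–2.
Marwick vs Norbury: Marwick, 5–0.
Marwick wins every pairwise contest, so Marwick is the Condorcet winner.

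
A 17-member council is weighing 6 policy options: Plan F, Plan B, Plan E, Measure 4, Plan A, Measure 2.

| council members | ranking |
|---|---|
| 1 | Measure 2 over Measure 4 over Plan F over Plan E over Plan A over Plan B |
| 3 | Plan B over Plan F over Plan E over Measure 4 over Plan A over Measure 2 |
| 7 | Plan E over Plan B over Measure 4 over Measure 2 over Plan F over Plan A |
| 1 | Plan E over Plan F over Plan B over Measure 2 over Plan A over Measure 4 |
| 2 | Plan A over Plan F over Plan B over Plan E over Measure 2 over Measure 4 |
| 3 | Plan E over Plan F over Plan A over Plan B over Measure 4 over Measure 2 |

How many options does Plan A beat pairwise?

0

Plan A against each rival (17 council members):
Plan A vs Plan F: 2 for Plan A, 15 for Plan F — Plan F by 15–2.
Plan A–Plan B: Plan B 11–6.
Plan A–Plan E: Plan E 15–2.
Plan A vs Measure 4: Measure 4, 11–6.
Plan A vs Measure 2: Plan A preferred on 3+2+3 = 8 ballots; Measure 2 wins 9–8.
Plan A beats no one; loses to Plan F, Plan B, Plan E, Measure 4, Measure 2 — 0 pairwise wins.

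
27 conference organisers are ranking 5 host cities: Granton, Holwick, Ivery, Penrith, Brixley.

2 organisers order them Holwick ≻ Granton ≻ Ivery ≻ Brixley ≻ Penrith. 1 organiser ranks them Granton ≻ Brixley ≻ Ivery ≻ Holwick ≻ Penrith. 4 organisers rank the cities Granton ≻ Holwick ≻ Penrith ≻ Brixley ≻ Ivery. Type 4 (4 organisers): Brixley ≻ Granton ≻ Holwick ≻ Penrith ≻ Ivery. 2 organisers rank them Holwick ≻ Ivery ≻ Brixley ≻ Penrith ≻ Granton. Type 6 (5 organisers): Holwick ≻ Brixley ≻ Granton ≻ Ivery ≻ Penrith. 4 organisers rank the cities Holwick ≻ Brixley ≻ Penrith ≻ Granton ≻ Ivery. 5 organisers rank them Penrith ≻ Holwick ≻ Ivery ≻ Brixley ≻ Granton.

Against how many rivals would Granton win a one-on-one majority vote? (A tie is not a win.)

2

Granton against each rival (27 organisers):
Granton vs Holwick: Holwick wins 18–9.
Granton vs Ivery: Granton, 20–7.
Granton–Penrith: Granton 16–11.
Granton vs Brixley: Brixley wins 20–7.
Granton beats Ivery, Penrith; loses to Holwick, Brixley — 2 pairwise wins.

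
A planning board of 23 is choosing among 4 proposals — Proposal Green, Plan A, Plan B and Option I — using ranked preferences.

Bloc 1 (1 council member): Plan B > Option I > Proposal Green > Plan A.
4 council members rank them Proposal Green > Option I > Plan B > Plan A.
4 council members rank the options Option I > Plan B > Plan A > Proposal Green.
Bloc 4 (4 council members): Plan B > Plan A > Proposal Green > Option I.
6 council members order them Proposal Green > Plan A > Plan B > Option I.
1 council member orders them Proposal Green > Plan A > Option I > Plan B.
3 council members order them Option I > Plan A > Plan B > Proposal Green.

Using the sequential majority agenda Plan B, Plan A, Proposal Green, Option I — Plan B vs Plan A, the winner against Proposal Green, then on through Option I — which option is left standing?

Option I

Round 1: Plan B vs Plan A — 13–10, Plan B advances.
Round 2: Plan B vs Proposal Green — 12–11, Plan B advances.
Round 3: Plan B vs Option I — 11–12, Option I advances.
Option I survives the agenda.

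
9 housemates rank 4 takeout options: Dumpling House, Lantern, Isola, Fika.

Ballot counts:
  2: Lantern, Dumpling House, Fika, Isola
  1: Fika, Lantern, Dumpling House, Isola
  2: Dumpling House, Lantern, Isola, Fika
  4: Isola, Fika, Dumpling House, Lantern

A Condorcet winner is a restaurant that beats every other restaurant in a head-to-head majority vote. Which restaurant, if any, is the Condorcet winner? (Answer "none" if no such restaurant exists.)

Check each pair by majority over 9 ballots:
Dumpling House vs Lantern: Dumpling House, 6–3.
Dumpling House–Isola: Dumpling House 5–4.
Dumpling House vs Fika: Fika wins 5–4.
Lantern vs Isola: 5 to 4, Lantern.
Lantern vs Fika: Fika, 5–4.
Isola vs Fika: Isola, 6–3.
Each restaurant drops at least one matchup (Dumpling House loses to Fika; Lantern loses to Dumpling House; Isola loses to Dumpling House; Fika loses to Isola); the cycle Dumpling House > Isola > Fika > Dumpling House rules out a Condorcet winner.

none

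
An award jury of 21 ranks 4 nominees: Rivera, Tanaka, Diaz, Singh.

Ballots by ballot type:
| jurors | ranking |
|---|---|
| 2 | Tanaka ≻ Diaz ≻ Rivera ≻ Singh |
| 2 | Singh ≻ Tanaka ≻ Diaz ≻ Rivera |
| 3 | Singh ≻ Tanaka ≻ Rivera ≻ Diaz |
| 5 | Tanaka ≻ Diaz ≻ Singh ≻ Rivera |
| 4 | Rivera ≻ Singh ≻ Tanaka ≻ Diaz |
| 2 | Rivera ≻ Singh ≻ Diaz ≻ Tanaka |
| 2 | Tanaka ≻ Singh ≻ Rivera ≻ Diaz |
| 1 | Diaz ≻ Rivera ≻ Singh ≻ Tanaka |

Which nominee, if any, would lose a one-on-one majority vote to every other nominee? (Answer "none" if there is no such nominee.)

Diaz

Head-to-head results (21 jurors):
Rivera vs Tanaka: Rivera is ranked higher on 4+2+1 = 7 ballots, Tanaka on 14. Tanaka wins 14–7.
Rivera vs Diaz: 3+4+2+2 = 11 for Rivera, 10 for Diaz — Rivera by 11–10.
Rivera vs Singh: Rivera is ranked higher on 2+4+2+1 = 9 ballots, Singh on 12. Singh wins 12–9.
Tanaka vs Diaz: Tanaka wins 18–3.
Tanaka vs Singh: Tanaka preferred on 2+5+2 = 9 ballots; Singh wins 12–9.
Diaz vs Singh: 2+5+1 = 8 for Diaz, 13 for Singh — Singh by 13–8.
Diaz loses to every other nominee — it is the Condorcet loser.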